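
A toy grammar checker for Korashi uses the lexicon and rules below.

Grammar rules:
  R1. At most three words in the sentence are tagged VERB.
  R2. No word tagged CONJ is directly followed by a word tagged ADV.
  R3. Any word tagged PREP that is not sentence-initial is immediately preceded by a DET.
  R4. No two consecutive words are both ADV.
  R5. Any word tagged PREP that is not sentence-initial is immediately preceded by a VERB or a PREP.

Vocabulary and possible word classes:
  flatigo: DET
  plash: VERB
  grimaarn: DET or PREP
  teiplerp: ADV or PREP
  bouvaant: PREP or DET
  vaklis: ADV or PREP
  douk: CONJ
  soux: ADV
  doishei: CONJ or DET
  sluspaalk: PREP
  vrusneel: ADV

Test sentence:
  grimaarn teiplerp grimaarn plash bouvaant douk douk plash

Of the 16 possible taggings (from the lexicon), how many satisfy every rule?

2

Candidates per position — 1:grimaarn {DET,PREP}; 2:teiplerp {ADV,PREP}; 3:grimaarn {DET,PREP}; 4:plash {VERB}; 5:bouvaant {PREP,DET}; 6:douk {CONJ}; 7:douk {CONJ}; 8:plash {VERB}.
There are 16 candidate sequences in total.
The sequences that satisfy every rule: DET ADV DET VERB DET CONJ CONJ VERB; PREP ADV DET VERB DET CONJ CONJ VERB.
Count = 2.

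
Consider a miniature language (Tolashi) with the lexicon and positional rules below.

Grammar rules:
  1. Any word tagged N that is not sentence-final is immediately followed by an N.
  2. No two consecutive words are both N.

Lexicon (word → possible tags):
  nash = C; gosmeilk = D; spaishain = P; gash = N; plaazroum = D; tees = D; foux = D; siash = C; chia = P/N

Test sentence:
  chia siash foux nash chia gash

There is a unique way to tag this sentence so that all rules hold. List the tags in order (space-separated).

P C D C P N

Candidates per position — 1:chia {P,N}; 2:siash {C}; 3:foux {D}; 4:nash {C}; 5:chia {P,N}; 6:gash {N}.
At position 1, choosing N makes rule 1 impossible to satisfy; hence P.
At position 5, choosing N makes rule 2 impossible to satisfy; hence P.
That leaves exactly one tagging: P C D C P N.
Check: rule 1 ok; rule 2 ok.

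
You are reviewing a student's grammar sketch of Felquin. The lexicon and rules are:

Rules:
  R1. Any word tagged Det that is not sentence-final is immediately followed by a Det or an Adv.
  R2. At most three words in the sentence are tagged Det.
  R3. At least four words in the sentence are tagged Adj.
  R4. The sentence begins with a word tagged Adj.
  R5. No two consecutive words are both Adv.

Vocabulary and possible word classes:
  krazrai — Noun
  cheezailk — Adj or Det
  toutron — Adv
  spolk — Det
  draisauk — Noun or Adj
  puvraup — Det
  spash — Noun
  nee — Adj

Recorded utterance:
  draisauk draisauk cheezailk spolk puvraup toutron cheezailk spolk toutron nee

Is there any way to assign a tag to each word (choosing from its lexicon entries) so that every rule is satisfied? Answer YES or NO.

Candidates per position — 1:draisauk {Noun,Adj}; 2:draisauk {Noun,Adj}; 3:cheezailk {Adj,Det}; 4:spolk {Det}; 5:puvraup {Det}; 6:toutron {Adv}; 7:cheezailk {Adj,Det}; 8:spolk {Det}; 9:toutron {Adv}; 10:nee {Adj}.
One satisfying assignment: Adj Noun Adj Det Det Adv Adj Det Adv Adj.
Checking: rule 1 ok; rule 2 ok; rule 3 ok; rule 4 ok; rule 5 ok.

YES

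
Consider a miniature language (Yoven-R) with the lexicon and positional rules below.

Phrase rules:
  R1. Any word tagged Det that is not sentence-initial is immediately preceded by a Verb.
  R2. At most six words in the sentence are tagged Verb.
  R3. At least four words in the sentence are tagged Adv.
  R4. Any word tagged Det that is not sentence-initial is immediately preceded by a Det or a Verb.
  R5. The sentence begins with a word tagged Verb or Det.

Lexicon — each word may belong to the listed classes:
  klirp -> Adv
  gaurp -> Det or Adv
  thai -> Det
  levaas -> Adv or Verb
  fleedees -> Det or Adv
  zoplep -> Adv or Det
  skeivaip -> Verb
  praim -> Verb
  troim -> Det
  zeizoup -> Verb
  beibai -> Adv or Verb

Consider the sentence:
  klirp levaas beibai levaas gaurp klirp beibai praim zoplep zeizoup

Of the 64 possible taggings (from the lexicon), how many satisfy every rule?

Candidates per position — 1:klirp {Adv}; 2:levaas {Adv,Verb}; 3:beibai {Adv,Verb}; 4:levaas {Adv,Verb}; 5:gaurp {Det,Adv}; 6:klirp {Adv}; 7:beibai {Adv,Verb}; 8:praim {Verb}; 9:zoplep {Adv,Det}; 10:zeizoup {Verb}.
There are 64 candidate sequences in total.
Rule 5 cannot be satisfied by any choice of tags from the lexicon.
So there is no consistent tagging.
Count = 0.

0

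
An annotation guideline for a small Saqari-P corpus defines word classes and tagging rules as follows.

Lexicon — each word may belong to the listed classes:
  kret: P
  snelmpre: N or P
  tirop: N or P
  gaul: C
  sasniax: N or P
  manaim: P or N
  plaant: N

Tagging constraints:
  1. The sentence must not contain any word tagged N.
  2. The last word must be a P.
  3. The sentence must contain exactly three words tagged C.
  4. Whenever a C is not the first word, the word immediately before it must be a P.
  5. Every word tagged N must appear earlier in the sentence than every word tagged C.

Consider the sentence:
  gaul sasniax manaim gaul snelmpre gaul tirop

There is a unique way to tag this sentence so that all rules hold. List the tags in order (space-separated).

Candidates per position — 1:gaul {C}; 2:sasniax {N,P}; 3:manaim {P,N}; 4:gaul {C}; 5:snelmpre {N,P}; 6:gaul {C}; 7:tirop {N,P}.
Position 2: tagging it N would leave rule 1 unsatisfiable, so it must be P.
Position 3: tagging it N would leave rule 1 unsatisfiable, so it must be P.
Position 5: tagging it N would leave rule 1 unsatisfiable, so it must be P.
Position 7: tagging it N would leave rule 1 unsatisfiable, so it must be P.
So the tagging must be: C P P C P C P.
Verifying each rule — rule 1 ok; rule 2 ok; rule 3 ok; rule 4 ok; rule 5 ok.

C P P C P C P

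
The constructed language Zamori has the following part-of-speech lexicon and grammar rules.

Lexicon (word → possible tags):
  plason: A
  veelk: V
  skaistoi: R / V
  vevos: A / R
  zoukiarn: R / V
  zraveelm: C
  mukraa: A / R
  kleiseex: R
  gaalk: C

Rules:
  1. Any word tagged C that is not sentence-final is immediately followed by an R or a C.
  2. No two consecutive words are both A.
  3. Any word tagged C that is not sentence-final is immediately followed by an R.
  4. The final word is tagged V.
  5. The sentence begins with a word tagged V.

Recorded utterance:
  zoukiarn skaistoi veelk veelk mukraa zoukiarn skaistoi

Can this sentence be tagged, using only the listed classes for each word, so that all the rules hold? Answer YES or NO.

Candidates per position — 1:zoukiarn {R,V}; 2:skaistoi {R,V}; 3:veelk {V}; 4:veelk {V}; 5:mukraa {A,R}; 6:zoukiarn {R,V}; 7:skaistoi {R,V}.
One satisfying assignment: V R V V R V V.
Check: rule 1 ✓; rule 2 ✓; rule 3 ✓; rule 4 ✓; rule 5 ✓.

YES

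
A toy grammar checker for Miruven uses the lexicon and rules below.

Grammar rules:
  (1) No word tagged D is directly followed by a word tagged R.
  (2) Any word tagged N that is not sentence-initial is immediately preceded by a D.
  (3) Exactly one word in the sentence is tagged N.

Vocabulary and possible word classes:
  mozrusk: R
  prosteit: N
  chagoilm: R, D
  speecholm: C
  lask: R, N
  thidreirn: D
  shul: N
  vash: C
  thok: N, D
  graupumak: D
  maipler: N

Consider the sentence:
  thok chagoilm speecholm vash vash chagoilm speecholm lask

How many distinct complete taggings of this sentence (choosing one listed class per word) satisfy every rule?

4

Candidates per position — 1:thok {N,D}; 2:chagoilm {R,D}; 3:speecholm {C}; 4:vash {C}; 5:vash {C}; 6:chagoilm {R,D}; 7:speecholm {C}; 8:lask {R,N}.
There are 16 candidate sequences in total.
The sequences that satisfy every rule: N R C C C R C R; N R C C C D C R; N D C C C R C R; N D C C C D C R.
Count = 4.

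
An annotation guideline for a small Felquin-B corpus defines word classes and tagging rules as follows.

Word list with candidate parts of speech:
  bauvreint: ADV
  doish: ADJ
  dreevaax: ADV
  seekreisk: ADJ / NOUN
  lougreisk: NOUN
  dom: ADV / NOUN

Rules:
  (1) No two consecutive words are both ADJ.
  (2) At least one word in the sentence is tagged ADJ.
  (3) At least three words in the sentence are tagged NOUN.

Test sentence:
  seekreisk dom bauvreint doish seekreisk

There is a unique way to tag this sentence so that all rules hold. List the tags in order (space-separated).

NOUN NOUN ADV ADJ NOUN

Candidates per position — 1:seekreisk {ADJ,NOUN}; 2:dom {ADV,NOUN}; 3:bauvreint {ADV}; 4:doish {ADJ}; 5:seekreisk {ADJ,NOUN}.
If word 1 were ADJ, no tagging could satisfy rule 3; so word 1 is NOUN.
If word 2 were ADV, no tagging could satisfy rule 3; so word 2 is NOUN.
If word 5 were ADJ, no tagging could satisfy rule 1; so word 5 is NOUN.
The unique satisfying tagging is: NOUN NOUN ADV ADJ NOUN.
Checking: rule 1 satisfied; rule 2 satisfied; rule 3 satisfied.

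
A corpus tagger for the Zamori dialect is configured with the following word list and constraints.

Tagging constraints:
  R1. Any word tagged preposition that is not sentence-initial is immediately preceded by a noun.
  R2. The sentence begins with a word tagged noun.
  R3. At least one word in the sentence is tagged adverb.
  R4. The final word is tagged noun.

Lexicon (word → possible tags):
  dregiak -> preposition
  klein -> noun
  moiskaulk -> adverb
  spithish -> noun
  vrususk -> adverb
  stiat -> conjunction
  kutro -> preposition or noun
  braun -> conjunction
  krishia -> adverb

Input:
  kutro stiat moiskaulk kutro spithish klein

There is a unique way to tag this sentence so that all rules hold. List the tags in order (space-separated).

noun conjunction adverb noun noun noun

Candidates per position — 1:kutro {preposition,noun}; 2:stiat {conjunction}; 3:moiskaulk {adverb}; 4:kutro {preposition,noun}; 5:spithish {noun}; 6:klein {noun}.
If word 1 were preposition, no tagging could satisfy rule 2; so word 1 is noun.
If word 4 were preposition, no tagging could satisfy rule 1; so word 4 is noun.
That leaves exactly one tagging: noun conjunction adverb noun noun noun.
Rule-by-rule: rule 1 ok; rule 2 ok; rule 3 ok; rule 4 ok.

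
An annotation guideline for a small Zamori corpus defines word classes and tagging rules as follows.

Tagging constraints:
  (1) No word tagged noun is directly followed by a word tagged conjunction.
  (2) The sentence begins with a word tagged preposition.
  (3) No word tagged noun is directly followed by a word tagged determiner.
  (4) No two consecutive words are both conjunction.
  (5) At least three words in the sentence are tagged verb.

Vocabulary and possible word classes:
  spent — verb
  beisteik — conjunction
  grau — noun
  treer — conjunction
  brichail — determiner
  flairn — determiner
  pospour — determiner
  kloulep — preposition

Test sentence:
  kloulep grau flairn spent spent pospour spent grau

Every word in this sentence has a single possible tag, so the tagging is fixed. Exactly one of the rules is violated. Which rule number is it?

3

Fixed tagging: preposition noun determiner verb verb determiner verb noun.
Checking each rule: R1 ok, R2 ok, R3 fails, R4 ok, R5 ok.
Only rule 3 fails.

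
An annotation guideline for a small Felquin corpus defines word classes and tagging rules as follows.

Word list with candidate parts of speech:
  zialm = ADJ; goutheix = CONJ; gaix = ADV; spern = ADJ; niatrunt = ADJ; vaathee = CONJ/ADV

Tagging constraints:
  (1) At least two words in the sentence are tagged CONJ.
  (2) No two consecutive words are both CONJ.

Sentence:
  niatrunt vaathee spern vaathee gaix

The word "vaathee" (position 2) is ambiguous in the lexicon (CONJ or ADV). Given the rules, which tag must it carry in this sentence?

CONJ

Candidates per position — 1:niatrunt {ADJ}; 2:vaathee {CONJ,ADV}; 3:spern {ADJ}; 4:vaathee {CONJ,ADV}; 5:gaix {ADV}.
Position 2: ADV is ruled out by rule 1; that leaves CONJ.
Position 4: ADV is ruled out by rule 1; that leaves CONJ.
The only consistent sequence is: ADJ CONJ ADJ CONJ ADV.
Rule-by-rule: rule 1 holds; rule 2 holds.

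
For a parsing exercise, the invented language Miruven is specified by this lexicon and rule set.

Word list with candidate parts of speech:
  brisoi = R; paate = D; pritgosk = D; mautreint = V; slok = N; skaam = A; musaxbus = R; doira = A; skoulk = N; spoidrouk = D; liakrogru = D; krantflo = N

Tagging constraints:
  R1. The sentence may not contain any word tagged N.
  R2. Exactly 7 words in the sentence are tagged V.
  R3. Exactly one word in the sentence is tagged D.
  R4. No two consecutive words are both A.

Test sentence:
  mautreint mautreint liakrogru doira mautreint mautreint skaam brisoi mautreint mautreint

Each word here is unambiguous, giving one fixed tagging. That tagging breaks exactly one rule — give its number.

Fixed tagging: V V D A V V A R V V.
Checking each rule: R1 pass, R2 fail, R3 pass, R4 pass.
Only rule 2 fails.

2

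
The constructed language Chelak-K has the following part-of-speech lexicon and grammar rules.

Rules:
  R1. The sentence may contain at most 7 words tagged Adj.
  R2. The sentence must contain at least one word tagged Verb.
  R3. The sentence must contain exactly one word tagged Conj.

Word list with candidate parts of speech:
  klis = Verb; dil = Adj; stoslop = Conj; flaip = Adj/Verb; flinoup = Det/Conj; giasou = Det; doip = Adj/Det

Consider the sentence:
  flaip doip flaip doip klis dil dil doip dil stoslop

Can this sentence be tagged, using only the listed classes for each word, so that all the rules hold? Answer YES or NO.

Candidates per position — 1:flaip {Adj,Verb}; 2:doip {Adj,Det}; 3:flaip {Adj,Verb}; 4:doip {Adj,Det}; 5:klis {Verb}; 6:dil {Adj}; 7:dil {Adj}; 8:doip {Adj,Det}; 9:dil {Adj}; 10:stoslop {Conj}.
One satisfying assignment: Verb Adj Verb Adj Verb Adj Adj Adj Adj Conj.
Check: rule 1 ok; rule 2 ok; rule 3 ok.

YES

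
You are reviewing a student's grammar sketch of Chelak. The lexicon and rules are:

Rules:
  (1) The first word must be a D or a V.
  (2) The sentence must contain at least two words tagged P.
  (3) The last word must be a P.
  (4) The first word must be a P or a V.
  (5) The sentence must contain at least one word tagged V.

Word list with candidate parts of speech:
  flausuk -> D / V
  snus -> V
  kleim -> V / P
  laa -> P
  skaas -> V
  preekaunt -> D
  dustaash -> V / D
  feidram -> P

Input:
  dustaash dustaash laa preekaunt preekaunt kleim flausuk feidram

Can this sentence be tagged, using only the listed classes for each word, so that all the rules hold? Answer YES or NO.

Candidates per position — 1:dustaash {V,D}; 2:dustaash {V,D}; 3:laa {P}; 4:preekaunt {D}; 5:preekaunt {D}; 6:kleim {V,P}; 7:flausuk {D,V}; 8:feidram {P}.
One satisfying assignment: V D P D D V V P.
Check: rule 1 ok; rule 2 ok; rule 3 ok; rule 4 ok; rule 5 ok.

YES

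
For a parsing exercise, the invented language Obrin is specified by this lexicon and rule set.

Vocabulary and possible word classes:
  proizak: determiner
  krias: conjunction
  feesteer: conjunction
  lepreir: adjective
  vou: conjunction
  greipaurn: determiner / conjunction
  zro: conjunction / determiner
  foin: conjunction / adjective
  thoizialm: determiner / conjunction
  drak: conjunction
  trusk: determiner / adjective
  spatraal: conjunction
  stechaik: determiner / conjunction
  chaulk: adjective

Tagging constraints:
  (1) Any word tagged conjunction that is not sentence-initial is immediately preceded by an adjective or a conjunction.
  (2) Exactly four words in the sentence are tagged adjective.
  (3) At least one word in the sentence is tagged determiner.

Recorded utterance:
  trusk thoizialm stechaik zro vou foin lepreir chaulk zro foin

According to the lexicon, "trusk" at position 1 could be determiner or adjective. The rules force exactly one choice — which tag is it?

adjective

Candidates per position — 1:trusk {determiner,adjective}; 2:thoizialm {determiner,conjunction}; 3:stechaik {determiner,conjunction}; 4:zro {conjunction,determiner}; 5:vou {conjunction}; 6:foin {conjunction,adjective}; 7:lepreir {adjective}; 8:chaulk {adjective}; 9:zro {conjunction,determiner}; 10:foin {conjunction,adjective}.
Position 1: determiner is ruled out by rule 1; that leaves adjective.
Position 2: determiner is ruled out by rule 1; that leaves conjunction.
Position 3: determiner is ruled out by rule 1; that leaves conjunction.
Position 4: determiner is ruled out by rule 1; that leaves conjunction.
Position 9: conjunction is ruled out by rule 3; that leaves determiner.
Position 10: conjunction is ruled out by rule 1; that leaves adjective.
Position 6: adjective is ruled out by rule 2; that leaves conjunction.
The only consistent sequence is: adjective conjunction conjunction conjunction conjunction conjunction adjective adjective determiner adjective.
Checking: rule 1 satisfied; rule 2 satisfied; rule 3 satisfied.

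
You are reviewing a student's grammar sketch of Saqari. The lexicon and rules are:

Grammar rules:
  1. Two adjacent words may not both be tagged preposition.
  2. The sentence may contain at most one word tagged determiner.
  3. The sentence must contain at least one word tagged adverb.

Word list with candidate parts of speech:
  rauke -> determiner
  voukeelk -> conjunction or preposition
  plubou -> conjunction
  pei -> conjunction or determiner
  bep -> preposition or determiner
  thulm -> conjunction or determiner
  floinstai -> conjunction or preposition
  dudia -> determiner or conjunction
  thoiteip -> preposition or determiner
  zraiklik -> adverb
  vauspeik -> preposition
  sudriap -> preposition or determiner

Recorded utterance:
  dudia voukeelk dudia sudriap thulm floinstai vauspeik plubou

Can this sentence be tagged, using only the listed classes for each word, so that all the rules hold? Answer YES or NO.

NO

Candidates per position — 1:dudia {determiner,conjunction}; 2:voukeelk {conjunction,preposition}; 3:dudia {determiner,conjunction}; 4:sudriap {preposition,determiner}; 5:thulm {conjunction,determiner}; 6:floinstai {conjunction,preposition}; 7:vauspeik {preposition}; 8:plubou {conjunction}.
Rule 3 cannot be satisfied by any choice of tags from the lexicon.
So there is no consistent tagging.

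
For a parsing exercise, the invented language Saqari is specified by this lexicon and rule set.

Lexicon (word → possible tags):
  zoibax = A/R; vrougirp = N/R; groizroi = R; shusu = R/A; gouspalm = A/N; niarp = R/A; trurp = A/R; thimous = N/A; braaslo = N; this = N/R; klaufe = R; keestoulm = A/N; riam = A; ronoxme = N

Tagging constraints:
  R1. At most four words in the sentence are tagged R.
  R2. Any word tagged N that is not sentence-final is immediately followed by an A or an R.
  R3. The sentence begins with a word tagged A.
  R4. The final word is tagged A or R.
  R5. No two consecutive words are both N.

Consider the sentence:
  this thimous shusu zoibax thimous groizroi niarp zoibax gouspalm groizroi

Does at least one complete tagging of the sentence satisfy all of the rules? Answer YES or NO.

NO

Candidates per position — 1:this {N,R}; 2:thimous {N,A}; 3:shusu {R,A}; 4:zoibax {A,R}; 5:thimous {N,A}; 6:groizroi {R}; 7:niarp {R,A}; 8:zoibax {A,R}; 9:gouspalm {A,N}; 10:groizroi {R}.
Rule 3 cannot be satisfied by any choice of tags from the lexicon.
So there is no consistent tagging.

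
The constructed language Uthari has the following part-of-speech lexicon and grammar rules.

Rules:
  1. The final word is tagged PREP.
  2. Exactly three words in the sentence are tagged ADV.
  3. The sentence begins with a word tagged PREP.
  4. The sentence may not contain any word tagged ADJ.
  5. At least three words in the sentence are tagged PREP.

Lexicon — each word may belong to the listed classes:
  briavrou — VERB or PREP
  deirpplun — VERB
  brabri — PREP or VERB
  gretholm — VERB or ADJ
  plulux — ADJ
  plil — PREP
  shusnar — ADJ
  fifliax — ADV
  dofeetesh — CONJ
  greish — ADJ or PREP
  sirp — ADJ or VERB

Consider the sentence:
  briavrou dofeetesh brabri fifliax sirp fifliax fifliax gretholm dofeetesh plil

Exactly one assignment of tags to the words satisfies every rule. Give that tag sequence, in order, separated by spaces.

Candidates per position — 1:briavrou {VERB,PREP}; 2:dofeetesh {CONJ}; 3:brabri {PREP,VERB}; 4:fifliax {ADV}; 5:sirp {ADJ,VERB}; 6:fifliax {ADV}; 7:fifliax {ADV}; 8:gretholm {VERB,ADJ}; 9:dofeetesh {CONJ}; 10:plil {PREP}.
At position 1, choosing VERB makes rule 3 impossible to satisfy; hence PREP.
At position 3, choosing VERB makes rule 5 impossible to satisfy; hence PREP.
At position 5, choosing ADJ makes rule 4 impossible to satisfy; hence VERB.
At position 8, choosing ADJ makes rule 4 impossible to satisfy; hence VERB.
So the tagging must be: PREP CONJ PREP ADV VERB ADV ADV VERB CONJ PREP.
Check: rule 1 satisfied; rule 2 satisfied; rule 3 satisfied; rule 4 satisfied; rule 5 satisfied.

PREP CONJ PREP ADV VERB ADV ADV VERB CONJ PREP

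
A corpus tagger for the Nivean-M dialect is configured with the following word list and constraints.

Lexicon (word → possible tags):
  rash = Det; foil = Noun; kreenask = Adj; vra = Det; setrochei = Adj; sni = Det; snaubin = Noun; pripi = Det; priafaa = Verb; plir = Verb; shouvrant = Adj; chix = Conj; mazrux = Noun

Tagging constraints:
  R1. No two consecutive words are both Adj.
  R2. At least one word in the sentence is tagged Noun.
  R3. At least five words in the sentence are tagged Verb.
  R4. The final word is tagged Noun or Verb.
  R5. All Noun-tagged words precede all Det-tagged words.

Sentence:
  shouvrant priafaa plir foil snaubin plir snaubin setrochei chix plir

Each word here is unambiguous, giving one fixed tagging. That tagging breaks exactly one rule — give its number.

Fixed tagging: Adj Verb Verb Noun Noun Verb Noun Adj Conj Verb.
Applying the rules: R1 pass, R2 pass, R3 fail, R4 pass, R5 pass.
Only rule 3 fails.

3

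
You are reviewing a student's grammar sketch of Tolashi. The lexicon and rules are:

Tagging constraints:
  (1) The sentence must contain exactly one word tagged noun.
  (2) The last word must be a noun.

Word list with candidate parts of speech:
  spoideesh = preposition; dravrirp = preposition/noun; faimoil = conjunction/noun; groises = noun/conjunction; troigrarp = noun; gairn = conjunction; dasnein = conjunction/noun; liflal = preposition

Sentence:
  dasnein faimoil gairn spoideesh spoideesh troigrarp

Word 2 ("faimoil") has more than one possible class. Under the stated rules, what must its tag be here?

conjunction

Candidates per position — 1:dasnein {conjunction,noun}; 2:faimoil {conjunction,noun}; 3:gairn {conjunction}; 4:spoideesh {preposition}; 5:spoideesh {preposition}; 6:troigrarp {noun}.
Position 1: tagging it noun would leave rule 1 unsatisfiable, so it must be conjunction.
Position 2: tagging it noun would leave rule 1 unsatisfiable, so it must be conjunction.
The only consistent sequence is: conjunction conjunction conjunction preposition preposition noun.
Verifying each rule — rule 1 holds; rule 2 holds.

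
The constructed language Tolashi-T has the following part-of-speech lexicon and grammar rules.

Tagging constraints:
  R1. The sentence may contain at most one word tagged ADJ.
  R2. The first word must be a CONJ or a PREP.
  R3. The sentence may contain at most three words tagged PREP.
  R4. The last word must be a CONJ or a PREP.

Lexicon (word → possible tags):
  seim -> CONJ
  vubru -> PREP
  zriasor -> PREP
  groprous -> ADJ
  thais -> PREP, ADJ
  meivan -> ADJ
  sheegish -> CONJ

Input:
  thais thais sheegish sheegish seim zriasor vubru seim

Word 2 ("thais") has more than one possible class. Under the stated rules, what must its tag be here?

ADJ

Candidates per position — 1:thais {PREP,ADJ}; 2:thais {PREP,ADJ}; 3:sheegish {CONJ}; 4:sheegish {CONJ}; 5:seim {CONJ}; 6:zriasor {PREP}; 7:vubru {PREP}; 8:seim {CONJ}.
Position 1: ADJ is ruled out by rule 2; that leaves PREP.
Position 2: PREP is ruled out by rule 3; that leaves ADJ.
The only consistent sequence is: PREP ADJ CONJ CONJ CONJ PREP PREP CONJ.
Rule-by-rule: rule 1 ok; rule 2 ok; rule 3 ok; rule 4 ok.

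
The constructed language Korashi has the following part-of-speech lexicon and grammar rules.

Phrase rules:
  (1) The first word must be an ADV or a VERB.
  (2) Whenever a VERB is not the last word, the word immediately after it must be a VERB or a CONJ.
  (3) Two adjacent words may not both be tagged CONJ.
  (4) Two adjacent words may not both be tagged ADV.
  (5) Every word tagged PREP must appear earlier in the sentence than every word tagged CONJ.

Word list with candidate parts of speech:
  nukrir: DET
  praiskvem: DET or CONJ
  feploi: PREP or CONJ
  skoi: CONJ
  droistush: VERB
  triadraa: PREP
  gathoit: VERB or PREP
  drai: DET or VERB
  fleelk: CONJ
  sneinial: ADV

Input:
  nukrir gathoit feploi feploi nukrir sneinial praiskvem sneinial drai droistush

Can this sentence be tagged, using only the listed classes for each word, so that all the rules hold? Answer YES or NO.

Candidates per position — 1:nukrir {DET}; 2:gathoit {VERB,PREP}; 3:feploi {PREP,CONJ}; 4:feploi {PREP,CONJ}; 5:nukrir {DET}; 6:sneinial {ADV}; 7:praiskvem {DET,CONJ}; 8:sneinial {ADV}; 9:drai {DET,VERB}; 10:droistush {VERB}.
Rule 1 cannot be satisfied by any choice of tags from the lexicon.
So there is no consistent tagging.

NO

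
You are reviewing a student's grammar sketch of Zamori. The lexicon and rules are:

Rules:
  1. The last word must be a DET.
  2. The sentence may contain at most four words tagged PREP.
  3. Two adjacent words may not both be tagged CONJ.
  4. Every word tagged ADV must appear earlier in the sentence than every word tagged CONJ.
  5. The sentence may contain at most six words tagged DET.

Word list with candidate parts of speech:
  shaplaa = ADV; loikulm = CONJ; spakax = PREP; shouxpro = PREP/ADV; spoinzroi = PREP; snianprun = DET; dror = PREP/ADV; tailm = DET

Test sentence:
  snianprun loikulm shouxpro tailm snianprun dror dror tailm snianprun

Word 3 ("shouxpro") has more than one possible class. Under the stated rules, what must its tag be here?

Candidates per position — 1:snianprun {DET}; 2:loikulm {CONJ}; 3:shouxpro {PREP,ADV}; 4:tailm {DET}; 5:snianprun {DET}; 6:dror {PREP,ADV}; 7:dror {PREP,ADV}; 8:tailm {DET}; 9:snianprun {DET}.
At position 3, choosing ADV makes rule 4 impossible to satisfy; hence PREP.
At position 6, choosing ADV makes rule 4 impossible to satisfy; hence PREP.
At position 7, choosing ADV makes rule 4 impossible to satisfy; hence PREP.
So the tagging must be: DET CONJ PREP DET DET PREP PREP DET DET.
Check: rule 1 holds; rule 2 holds; rule 3 holds; rule 4 holds; rule 5 holds.

PREP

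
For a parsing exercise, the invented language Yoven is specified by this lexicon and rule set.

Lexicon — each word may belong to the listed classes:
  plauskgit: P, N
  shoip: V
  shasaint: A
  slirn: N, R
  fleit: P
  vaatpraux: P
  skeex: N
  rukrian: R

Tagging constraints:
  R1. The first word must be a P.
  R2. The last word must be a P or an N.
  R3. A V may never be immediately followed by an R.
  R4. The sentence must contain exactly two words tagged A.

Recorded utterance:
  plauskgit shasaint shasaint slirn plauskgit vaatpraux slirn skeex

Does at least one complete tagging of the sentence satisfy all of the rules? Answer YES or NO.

Candidates per position — 1:plauskgit {P,N}; 2:shasaint {A}; 3:shasaint {A}; 4:slirn {N,R}; 5:plauskgit {P,N}; 6:vaatpraux {P}; 7:slirn {N,R}; 8:skeex {N}.
One satisfying assignment: P A A R P P R N.
Checking: rule 1 holds; rule 2 holds; rule 3 holds; rule 4 holds.

YES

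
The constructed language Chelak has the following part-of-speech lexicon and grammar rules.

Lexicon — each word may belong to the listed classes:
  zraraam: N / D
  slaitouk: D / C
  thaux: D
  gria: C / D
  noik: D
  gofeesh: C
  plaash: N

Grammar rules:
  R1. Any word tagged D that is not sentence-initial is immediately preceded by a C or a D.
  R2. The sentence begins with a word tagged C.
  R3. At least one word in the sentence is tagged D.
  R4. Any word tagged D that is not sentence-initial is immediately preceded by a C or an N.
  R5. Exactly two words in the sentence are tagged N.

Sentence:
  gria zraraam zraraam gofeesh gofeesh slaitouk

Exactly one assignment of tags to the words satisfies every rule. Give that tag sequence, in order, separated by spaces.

C N N C C D

Candidates per position — 1:gria {C,D}; 2:zraraam {N,D}; 3:zraraam {N,D}; 4:gofeesh {C}; 5:gofeesh {C}; 6:slaitouk {D,C}.
Position 1: D is ruled out by rule 2; that leaves C.
Position 2: D is ruled out by rule 5; that leaves N.
Position 3: D is ruled out by rule 1; that leaves N.
Position 6: C is ruled out by rule 3; that leaves D.
That leaves exactly one tagging: C N N C C D.
Checking: rule 1 ok; rule 2 ok; rule 3 ok; rule 4 ok; rule 5 ok.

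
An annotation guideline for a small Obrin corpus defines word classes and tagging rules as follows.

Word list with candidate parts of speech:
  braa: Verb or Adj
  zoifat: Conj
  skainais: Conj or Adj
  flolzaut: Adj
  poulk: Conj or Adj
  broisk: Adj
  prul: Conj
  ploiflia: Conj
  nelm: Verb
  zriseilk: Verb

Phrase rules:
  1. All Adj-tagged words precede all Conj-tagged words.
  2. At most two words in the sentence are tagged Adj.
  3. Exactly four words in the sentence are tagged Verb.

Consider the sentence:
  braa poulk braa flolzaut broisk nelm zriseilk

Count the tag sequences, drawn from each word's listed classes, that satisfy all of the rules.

0

Candidates per position — 1:braa {Verb,Adj}; 2:poulk {Conj,Adj}; 3:braa {Verb,Adj}; 4:flolzaut {Adj}; 5:broisk {Adj}; 6:nelm {Verb}; 7:zriseilk {Verb}.
There are 8 candidate sequences in total.
Every candidate sequence violates at least one rule; no consistent tagging exists.
Count = 0.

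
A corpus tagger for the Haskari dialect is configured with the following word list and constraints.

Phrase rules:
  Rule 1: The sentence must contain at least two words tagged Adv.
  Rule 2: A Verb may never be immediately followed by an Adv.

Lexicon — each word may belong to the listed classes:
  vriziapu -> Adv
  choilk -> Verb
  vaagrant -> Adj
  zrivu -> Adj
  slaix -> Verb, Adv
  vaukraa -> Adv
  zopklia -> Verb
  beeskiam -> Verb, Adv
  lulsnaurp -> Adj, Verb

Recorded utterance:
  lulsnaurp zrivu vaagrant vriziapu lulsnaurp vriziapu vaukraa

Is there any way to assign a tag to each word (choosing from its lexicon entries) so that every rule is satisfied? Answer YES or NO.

YES

Candidates per position — 1:lulsnaurp {Adj,Verb}; 2:zrivu {Adj}; 3:vaagrant {Adj}; 4:vriziapu {Adv}; 5:lulsnaurp {Adj,Verb}; 6:vriziapu {Adv}; 7:vaukraa {Adv}.
One satisfying assignment: Adj Adj Adj Adv Adj Adv Adv.
Verifying each rule — rule 1 ✓; rule 2 ✓.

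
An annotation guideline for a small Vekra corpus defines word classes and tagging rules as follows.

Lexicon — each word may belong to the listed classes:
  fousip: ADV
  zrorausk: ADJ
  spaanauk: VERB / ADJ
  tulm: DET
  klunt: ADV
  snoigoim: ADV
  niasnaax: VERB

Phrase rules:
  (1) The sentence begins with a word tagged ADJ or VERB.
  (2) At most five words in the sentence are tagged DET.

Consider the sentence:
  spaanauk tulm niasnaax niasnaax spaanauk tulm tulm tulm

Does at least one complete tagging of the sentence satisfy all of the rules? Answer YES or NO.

YES

Candidates per position — 1:spaanauk {VERB,ADJ}; 2:tulm {DET}; 3:niasnaax {VERB}; 4:niasnaax {VERB}; 5:spaanauk {VERB,ADJ}; 6:tulm {DET}; 7:tulm {DET}; 8:tulm {DET}.
One satisfying assignment: VERB DET VERB VERB VERB DET DET DET.
Checking: rule 1 ok; rule 2 ok.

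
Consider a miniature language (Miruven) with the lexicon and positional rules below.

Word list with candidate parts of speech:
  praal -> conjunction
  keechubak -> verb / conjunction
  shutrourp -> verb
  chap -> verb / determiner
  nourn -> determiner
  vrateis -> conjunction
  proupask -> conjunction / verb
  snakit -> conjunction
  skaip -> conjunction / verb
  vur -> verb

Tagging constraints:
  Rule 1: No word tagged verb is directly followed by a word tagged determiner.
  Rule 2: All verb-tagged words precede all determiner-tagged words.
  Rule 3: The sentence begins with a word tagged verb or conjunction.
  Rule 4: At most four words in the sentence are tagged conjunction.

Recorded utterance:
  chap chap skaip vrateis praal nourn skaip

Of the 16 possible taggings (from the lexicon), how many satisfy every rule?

Candidates per position — 1:chap {verb,determiner}; 2:chap {verb,determiner}; 3:skaip {conjunction,verb}; 4:vrateis {conjunction}; 5:praal {conjunction}; 6:nourn {determiner}; 7:skaip {conjunction,verb}.
There are 16 candidate sequences in total.
The sequences that satisfy every rule: verb verb conjunction conjunction conjunction determiner conjunction; verb verb verb conjunction conjunction determiner conjunction.
Count = 2.

2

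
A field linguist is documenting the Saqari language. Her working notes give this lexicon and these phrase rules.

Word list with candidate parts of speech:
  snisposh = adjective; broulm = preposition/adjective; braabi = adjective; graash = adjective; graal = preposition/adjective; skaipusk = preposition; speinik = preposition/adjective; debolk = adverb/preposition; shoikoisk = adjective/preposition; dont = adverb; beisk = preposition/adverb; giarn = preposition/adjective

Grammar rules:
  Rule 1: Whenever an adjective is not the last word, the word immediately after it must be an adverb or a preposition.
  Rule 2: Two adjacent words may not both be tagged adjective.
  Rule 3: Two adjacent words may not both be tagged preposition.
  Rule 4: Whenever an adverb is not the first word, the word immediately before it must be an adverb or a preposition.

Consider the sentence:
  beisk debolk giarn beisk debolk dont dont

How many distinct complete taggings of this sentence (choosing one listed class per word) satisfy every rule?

Candidates per position — 1:beisk {preposition,adverb}; 2:debolk {adverb,preposition}; 3:giarn {preposition,adjective}; 4:beisk {preposition,adverb}; 5:debolk {adverb,preposition}; 6:dont {adverb}; 7:dont {adverb}.
There are 32 candidate sequences in total.
Checking each against the rules leaves 7 sequences.
Count = 7.

7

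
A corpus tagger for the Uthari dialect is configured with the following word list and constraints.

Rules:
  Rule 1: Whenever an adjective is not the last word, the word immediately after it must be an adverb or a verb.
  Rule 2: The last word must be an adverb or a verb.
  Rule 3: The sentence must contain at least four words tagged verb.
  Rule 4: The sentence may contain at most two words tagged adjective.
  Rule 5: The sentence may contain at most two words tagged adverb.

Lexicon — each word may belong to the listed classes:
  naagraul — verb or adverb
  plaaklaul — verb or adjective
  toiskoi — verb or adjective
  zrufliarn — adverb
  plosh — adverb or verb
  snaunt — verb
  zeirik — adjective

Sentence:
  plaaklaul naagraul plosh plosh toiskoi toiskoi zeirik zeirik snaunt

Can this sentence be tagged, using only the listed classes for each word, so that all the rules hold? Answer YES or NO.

NO

Candidates per position — 1:plaaklaul {verb,adjective}; 2:naagraul {verb,adverb}; 3:plosh {adverb,verb}; 4:plosh {adverb,verb}; 5:toiskoi {verb,adjective}; 6:toiskoi {verb,adjective}; 7:zeirik {adjective}; 8:zeirik {adjective}; 9:snaunt {verb}.
Rule 1 cannot be satisfied by any choice of tags from the lexicon.
So there is no consistent tagging.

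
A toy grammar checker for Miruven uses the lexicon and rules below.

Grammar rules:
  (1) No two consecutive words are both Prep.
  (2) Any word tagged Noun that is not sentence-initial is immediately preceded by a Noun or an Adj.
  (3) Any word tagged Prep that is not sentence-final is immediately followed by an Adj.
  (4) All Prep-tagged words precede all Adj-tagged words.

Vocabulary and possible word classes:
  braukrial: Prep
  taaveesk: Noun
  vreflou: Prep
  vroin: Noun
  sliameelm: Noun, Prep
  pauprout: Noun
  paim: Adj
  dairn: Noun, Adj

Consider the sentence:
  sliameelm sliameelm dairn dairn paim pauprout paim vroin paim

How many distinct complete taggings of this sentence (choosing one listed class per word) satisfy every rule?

Candidates per position — 1:sliameelm {Noun,Prep}; 2:sliameelm {Noun,Prep}; 3:dairn {Noun,Adj}; 4:dairn {Noun,Adj}; 5:paim {Adj}; 6:pauprout {Noun}; 7:paim {Adj}; 8:vroin {Noun}; 9:paim {Adj}.
There are 16 candidate sequences in total.
Checking each against the rules leaves 6 sequences.
Count = 6.

6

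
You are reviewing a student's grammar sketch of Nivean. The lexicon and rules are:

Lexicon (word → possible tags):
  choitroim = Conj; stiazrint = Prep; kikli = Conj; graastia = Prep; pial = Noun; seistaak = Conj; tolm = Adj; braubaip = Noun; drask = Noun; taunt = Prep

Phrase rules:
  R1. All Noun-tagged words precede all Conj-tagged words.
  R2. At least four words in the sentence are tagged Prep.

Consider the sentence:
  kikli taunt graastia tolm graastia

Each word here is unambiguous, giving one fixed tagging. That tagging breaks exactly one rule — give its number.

Fixed tagging: Conj Prep Prep Adj Prep.
Applying the rules: R1 pass, R2 fail.
Only rule 2 fails.

2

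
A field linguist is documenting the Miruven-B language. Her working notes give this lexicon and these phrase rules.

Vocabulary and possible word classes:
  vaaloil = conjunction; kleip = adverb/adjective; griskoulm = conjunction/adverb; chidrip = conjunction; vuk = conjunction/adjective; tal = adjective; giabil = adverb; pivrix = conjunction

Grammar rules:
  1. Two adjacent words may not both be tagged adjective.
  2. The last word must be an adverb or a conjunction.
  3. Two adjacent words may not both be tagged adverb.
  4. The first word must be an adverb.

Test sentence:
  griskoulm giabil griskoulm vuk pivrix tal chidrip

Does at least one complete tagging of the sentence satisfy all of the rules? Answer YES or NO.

Candidates per position — 1:griskoulm {conjunction,adverb}; 2:giabil {adverb}; 3:griskoulm {conjunction,adverb}; 4:vuk {conjunction,adjective}; 5:pivrix {conjunction}; 6:tal {adjective}; 7:chidrip {conjunction}.
Every candidate sequence violates at least one rule; no consistent tagging exists.

NO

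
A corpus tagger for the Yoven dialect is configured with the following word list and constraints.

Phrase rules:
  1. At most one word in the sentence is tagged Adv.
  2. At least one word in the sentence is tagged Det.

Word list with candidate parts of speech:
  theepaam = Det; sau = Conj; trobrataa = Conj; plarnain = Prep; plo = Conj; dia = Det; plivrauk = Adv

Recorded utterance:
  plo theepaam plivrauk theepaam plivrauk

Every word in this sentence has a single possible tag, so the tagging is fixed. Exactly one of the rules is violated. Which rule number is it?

Fixed tagging: Conj Det Adv Det Adv.
Applying the rules: R1 fail, R2 pass.
Only rule 1 fails.

1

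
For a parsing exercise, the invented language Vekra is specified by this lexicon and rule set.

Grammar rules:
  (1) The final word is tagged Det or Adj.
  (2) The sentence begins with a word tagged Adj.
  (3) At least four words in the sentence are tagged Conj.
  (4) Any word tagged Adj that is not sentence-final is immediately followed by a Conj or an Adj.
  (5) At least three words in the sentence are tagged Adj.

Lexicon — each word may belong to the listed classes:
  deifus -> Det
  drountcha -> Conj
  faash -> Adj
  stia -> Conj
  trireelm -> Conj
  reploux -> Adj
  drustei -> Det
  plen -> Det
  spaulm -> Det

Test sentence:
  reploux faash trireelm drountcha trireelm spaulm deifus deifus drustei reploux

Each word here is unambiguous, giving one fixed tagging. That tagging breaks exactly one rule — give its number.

Fixed tagging: Adj Adj Conj Conj Conj Det Det Det Det Adj.
Checking each rule: R1 ✓, R2 ✓, R3 ✗, R4 ✓, R5 ✓.
Only rule 3 fails.

3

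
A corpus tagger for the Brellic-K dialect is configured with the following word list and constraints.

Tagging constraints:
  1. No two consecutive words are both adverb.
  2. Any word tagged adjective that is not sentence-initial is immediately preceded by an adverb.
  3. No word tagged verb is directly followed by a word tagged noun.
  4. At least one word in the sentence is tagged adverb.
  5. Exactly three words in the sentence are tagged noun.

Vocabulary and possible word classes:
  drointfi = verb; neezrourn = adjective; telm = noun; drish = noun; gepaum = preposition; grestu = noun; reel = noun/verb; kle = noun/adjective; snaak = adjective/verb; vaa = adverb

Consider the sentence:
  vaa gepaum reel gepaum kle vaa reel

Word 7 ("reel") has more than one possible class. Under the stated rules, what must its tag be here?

noun

Candidates per position — 1:vaa {adverb}; 2:gepaum {preposition}; 3:reel {noun,verb}; 4:gepaum {preposition}; 5:kle {noun,adjective}; 6:vaa {adverb}; 7:reel {noun,verb}.
If word 3 were verb, no tagging could satisfy rule 5; so word 3 is noun.
If word 5 were adjective, no tagging could satisfy rule 2; so word 5 is noun.
If word 7 were verb, no tagging could satisfy rule 5; so word 7 is noun.
The only consistent sequence is: adverb preposition noun preposition noun adverb noun.
Rule-by-rule: rule 1 holds; rule 2 holds; rule 3 holds; rule 4 holds; rule 5 holds.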